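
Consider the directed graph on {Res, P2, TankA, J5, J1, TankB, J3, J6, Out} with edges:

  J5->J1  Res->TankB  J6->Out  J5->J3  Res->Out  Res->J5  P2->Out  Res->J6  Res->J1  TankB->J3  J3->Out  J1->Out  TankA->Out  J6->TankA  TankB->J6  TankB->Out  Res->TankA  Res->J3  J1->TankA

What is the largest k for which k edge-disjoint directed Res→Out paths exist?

6

Assign every edge capacity 1; by Menger, the answer equals the max flow.
Path Res→Out (+1); total 1.
Path Res→TankA→Out (+1); total 2.
Path Res→J1→Out (+1); total 3.
Path Res→TankB→Out (+1); total 4.
Path Res→J3→Out (+1); total 5.
Path Res→J6→Out (+1); total 6.
No residual Res→Out path; max flow = 6.
Certifying cut of size 6: {J1→Out, J3→Out, Res→J6, Res→Out, Res→TankB, TankA→Out}.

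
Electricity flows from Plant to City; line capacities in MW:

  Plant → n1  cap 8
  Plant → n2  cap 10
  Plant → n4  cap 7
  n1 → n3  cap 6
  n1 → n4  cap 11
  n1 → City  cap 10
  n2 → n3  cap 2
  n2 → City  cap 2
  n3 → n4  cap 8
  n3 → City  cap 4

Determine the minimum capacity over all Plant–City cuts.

Augment Plant→n1→City: bottleneck 8, flow now 8.
Augment Plant→n2→City: bottleneck 2, flow now 10.
Augment Plant→n2→n3→City: bottleneck 2, flow now 12.
No augmenting path remains; maximum flow = 12.
By max-flow min-cut, the minimum cut capacity equals the max flow.
In the residual graph, reachable from Plant: {Plant, n2, n4}.
Min-cut edges: Plant→n1 (8), n2→n3 (2), n2→City (2); capacity 8 + 2 + 2 = 12.

12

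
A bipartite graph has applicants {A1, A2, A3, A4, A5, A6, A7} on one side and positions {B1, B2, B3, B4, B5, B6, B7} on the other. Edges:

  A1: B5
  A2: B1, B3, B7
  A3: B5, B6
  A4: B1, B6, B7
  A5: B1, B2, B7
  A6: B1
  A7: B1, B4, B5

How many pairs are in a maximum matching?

7

Unit-capacity flow: source→left, listed edges, right→sink; max matching = max flow.
Augmenting path A1→B5 (+1); matched 1.
Augmenting path A2→B1 (+1); matched 2.
Augmenting path A3→B6 (+1); matched 3.
Augmenting path A4→B7 (+1); matched 4.
Augmenting path A5→B2 (+1); matched 5.
Augmenting path A7→B4 (+1); matched 6.
Augmenting path A6→B1→A2→B3 (+1); matched 7.
No augmenting path remains; maximum matching = 7.
König certificate: {A1, A2, A3, A4, A5, A6, A7} is a vertex cover of size 7 (every listed pair touches it), so no matching can be larger.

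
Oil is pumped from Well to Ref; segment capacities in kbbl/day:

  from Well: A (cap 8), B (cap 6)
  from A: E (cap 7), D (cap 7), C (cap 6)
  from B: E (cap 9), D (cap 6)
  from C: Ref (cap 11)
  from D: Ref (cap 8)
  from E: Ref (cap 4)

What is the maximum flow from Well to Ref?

Augment Well→A→C→Ref: bottleneck 6, flow now 6.
Augment Well→A→D→Ref: bottleneck 2, flow now 8.
Augment Well→B→D→Ref: bottleneck 6, flow now 14.
No augmenting path remains; maximum flow = 14.
In the residual graph, reachable from Well: {Well}.
Min-cut edges: Well→A (8), Well→B (6); capacity 8 + 6 = 14.
This cut is saturated, so no flow can exceed 14.

14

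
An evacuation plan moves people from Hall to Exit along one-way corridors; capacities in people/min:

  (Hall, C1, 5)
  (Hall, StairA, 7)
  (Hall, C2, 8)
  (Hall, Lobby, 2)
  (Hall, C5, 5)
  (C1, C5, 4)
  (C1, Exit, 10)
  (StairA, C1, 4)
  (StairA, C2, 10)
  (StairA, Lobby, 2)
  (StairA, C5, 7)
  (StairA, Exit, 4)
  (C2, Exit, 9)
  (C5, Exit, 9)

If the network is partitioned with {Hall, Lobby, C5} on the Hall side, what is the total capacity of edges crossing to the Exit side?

Edges leaving {Hall, Lobby, C5}: Hall→C1 (5), Hall→StairA (7), Hall→C2 (8), C5→Exit (9).
Cut capacity = 5 + 7 + 8 + 9 = 29.

29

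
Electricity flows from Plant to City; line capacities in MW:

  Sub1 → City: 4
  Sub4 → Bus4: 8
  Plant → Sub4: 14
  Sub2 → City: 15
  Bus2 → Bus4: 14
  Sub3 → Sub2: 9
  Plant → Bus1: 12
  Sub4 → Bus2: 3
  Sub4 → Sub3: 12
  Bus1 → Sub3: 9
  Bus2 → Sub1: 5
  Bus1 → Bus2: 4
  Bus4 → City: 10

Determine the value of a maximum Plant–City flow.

23

Augment Plant→Sub4→Bus4→City: bottleneck 8, flow now 8.
Augment Plant→Sub4→Bus2→Sub1→City: bottleneck 3, flow now 11.
Augment Plant→Sub4→Sub3→Sub2→City: bottleneck 3, flow now 14.
Augment Plant→Bus1→Bus2→Sub1→City: bottleneck 1, flow now 15.
Augment Plant→Bus1→Bus2→Bus4→City: bottleneck 2, flow now 17.
Augment Plant→Bus1→Sub3→Sub2→City: bottleneck 6, flow now 23.
No augmenting path remains; maximum flow = 23.
In the residual graph, reachable from Plant: {Plant, Sub4, Bus1, Bus2, Sub3, Sub1, Bus4}.
Min-cut edges: Sub3→Sub2 (9), Sub1→City (4), Bus4→City (10); capacity 9 + 4 + 10 = 23.
This cut is saturated, so no flow can exceed 23.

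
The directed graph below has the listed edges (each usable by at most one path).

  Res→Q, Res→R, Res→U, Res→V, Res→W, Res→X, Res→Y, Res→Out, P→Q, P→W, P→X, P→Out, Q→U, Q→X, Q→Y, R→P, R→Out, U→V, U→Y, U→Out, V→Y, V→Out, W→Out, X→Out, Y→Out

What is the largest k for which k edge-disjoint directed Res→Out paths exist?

7

Assign every edge capacity 1; by Menger, the answer equals the max flow.
Path Res→Out (+1); total 1.
Path Res→R→Out (+1); total 2.
Path Res→U→Out (+1); total 3.
Path Res→V→Out (+1); total 4.
Path Res→W→Out (+1); total 5.
Path Res→X→Out (+1); total 6.
Path Res→Y→Out (+1); total 7.
No residual Res→Out path; max flow = 7.
Certifying cut of size 7: {Res→Out, Res→R, Res→W, U→Out, V→Out, X→Out, Y→Out}.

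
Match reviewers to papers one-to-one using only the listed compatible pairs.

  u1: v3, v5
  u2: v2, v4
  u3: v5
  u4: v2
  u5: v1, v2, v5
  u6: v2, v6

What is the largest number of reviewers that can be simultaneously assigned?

Unit-capacity flow: source→left, listed edges, right→sink; max matching = max flow.
Augmenting path u1→v3 (+1); matched 1.
Augmenting path u2→v2 (+1); matched 2.
Augmenting path u3→v5 (+1); matched 3.
Augmenting path u5→v1 (+1); matched 4.
Augmenting path u6→v6 (+1); matched 5.
Augmenting path u4→v2→u2→v4 (+1); matched 6.
No augmenting path remains; maximum matching = 6.
König certificate: {u1, u2, u3, u4, u5, u6} is a vertex cover of size 6 (every listed pair touches it), so no matching can be larger.

6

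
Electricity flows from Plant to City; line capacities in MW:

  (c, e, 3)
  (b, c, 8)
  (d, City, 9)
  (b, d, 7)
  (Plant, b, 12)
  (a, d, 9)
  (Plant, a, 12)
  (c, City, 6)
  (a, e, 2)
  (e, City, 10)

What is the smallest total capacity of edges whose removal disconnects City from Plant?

19

Augment Plant→a→d→City: bottleneck 9, flow now 9.
Augment Plant→a→e→City: bottleneck 2, flow now 11.
Augment Plant→b→c→City: bottleneck 6, flow now 17.
Augment Plant→b→c→e→City: bottleneck 2, flow now 19.
No augmenting path remains; maximum flow = 19.
By max-flow min-cut, the minimum cut capacity equals the max flow.
In the residual graph, reachable from Plant: {Plant, a, b, d}.
Min-cut edges: a→e (2), b→c (8), d→City (9); capacity 2 + 8 + 9 = 19.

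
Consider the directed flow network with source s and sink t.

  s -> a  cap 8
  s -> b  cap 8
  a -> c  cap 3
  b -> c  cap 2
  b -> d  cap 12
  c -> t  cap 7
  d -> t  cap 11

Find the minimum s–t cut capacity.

11

Augment s→a→c→t: bottleneck 3, flow now 3.
Augment s→b→c→t: bottleneck 2, flow now 5.
Augment s→b→d→t: bottleneck 6, flow now 11.
No augmenting path remains; maximum flow = 11.
By max-flow min-cut, the minimum cut capacity equals the max flow.
In the residual graph, reachable from s: {s, a}.
Min-cut edges: s→b (8), a→c (3); capacity 8 + 3 = 11.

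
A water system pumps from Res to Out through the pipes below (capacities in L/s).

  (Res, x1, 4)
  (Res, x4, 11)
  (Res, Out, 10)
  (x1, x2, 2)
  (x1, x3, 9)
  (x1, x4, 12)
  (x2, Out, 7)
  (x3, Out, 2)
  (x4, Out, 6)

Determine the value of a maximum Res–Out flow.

20

Augment Res→Out: bottleneck 10, flow now 10.
Augment Res→x4→Out: bottleneck 6, flow now 16.
Augment Res→x1→x2→Out: bottleneck 2, flow now 18.
Augment Res→x1→x3→Out: bottleneck 2, flow now 20.
No augmenting path remains; maximum flow = 20.
In the residual graph, reachable from Res: {Res, x4}.
Min-cut edges: Res→x1 (4), Res→Out (10), x4→Out (6); capacity 4 + 10 + 6 = 20.
This cut is saturated, so no flow can exceed 20.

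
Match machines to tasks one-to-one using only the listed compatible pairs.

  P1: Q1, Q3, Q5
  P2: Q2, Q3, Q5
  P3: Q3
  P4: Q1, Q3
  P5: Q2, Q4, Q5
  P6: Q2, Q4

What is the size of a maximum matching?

5

Unit-capacity flow: source→left, listed edges, right→sink; max matching = max flow.
Augmenting path P1→Q1 (+1); matched 1.
Augmenting path P2→Q2 (+1); matched 2.
Augmenting path P3→Q3 (+1); matched 3.
Augmenting path P5→Q4 (+1); matched 4.
Augmenting path P4→Q1→P1→Q5 (+1); matched 5.
No augmenting path remains; maximum matching = 5.
König certificate: {Q1, Q2, Q3, Q4, Q5} is a vertex cover of size 5 (every listed pair touches it), so no matching can be larger.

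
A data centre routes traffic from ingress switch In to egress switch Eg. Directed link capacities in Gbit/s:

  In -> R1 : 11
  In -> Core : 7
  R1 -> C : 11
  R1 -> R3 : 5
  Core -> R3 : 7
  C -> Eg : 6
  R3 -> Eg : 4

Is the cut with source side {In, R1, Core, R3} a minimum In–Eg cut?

Given cut capacity: 11 + 4 = 15.
Augment In→R1→C→Eg: bottleneck 6, flow now 6.
Augment In→R1→R3→Eg: bottleneck 4, flow now 10.
No augmenting path remains; maximum flow = 10.
In the residual graph, reachable from In: {In, R1, Core, C, R3}.
Min-cut edges: C→Eg (6), R3→Eg (4); capacity 6 + 4 = 10.
Cut capacity 15 exceeds the max flow 10, so it is not minimum.

No — its capacity is 15, but the minimum cut has capacity 10.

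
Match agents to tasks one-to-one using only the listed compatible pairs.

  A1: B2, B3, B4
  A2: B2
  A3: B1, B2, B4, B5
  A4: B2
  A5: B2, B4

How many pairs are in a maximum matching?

4

Unit-capacity flow: source→left, listed edges, right→sink; max matching = max flow.
Augmenting path A1→B2 (+1); matched 1.
Augmenting path A3→B1 (+1); matched 2.
Augmenting path A5→B4 (+1); matched 3.
Augmenting path A2→B2→A1→B3 (+1); matched 4.
No augmenting path remains; maximum matching = 4.
König certificate: {A1, A3, A5, B2} is a vertex cover of size 4 (every listed pair touches it), so no matching can be larger.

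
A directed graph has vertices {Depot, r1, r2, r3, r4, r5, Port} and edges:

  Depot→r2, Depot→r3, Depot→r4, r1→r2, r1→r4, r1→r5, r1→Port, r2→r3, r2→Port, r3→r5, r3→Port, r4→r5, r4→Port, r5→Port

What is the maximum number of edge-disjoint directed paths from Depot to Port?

3

Assign every edge capacity 1; by Menger, the answer equals the max flow.
Path Depot→r2→Port (+1); total 1.
Path Depot→r3→Port (+1); total 2.
Path Depot→r4→Port (+1); total 3.
No residual Depot→Port path; max flow = 3.
Certifying cut of size 3: {Depot→r2, Depot→r3, Depot→r4}.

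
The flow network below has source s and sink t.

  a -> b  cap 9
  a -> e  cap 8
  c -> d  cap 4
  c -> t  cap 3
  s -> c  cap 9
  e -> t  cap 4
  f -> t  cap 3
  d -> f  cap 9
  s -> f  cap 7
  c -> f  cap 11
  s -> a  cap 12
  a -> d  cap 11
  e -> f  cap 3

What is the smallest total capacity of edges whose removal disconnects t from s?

10

Augment s→c→t: bottleneck 3, flow now 3.
Augment s→f→t: bottleneck 3, flow now 6.
Augment s→a→e→t: bottleneck 4, flow now 10.
No augmenting path remains; maximum flow = 10.
By max-flow min-cut, the minimum cut capacity equals the max flow.
In the residual graph, reachable from s: {s, a, b, c, d, e, f}.
Min-cut edges: c→t (3), e→t (4), f→t (3); capacity 3 + 4 + 3 = 10.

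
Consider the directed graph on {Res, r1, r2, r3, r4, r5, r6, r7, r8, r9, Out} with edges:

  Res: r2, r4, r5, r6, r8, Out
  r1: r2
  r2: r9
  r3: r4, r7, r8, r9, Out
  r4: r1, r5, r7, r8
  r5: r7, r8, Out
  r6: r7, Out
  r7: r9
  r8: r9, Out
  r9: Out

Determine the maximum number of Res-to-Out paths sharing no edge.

5

Assign every edge capacity 1; by Menger, the answer equals the max flow.
Path Res→Out (+1); total 1.
Path Res→r5→Out (+1); total 2.
Path Res→r6→Out (+1); total 3.
Path Res→r8→Out (+1); total 4.
Path Res→r2→r9→Out (+1); total 5.
No residual Res→Out path; max flow = 5.
Certifying cut of size 5: {Res→Out, Res→r6, r5→Out, r8→Out, r9→Out}.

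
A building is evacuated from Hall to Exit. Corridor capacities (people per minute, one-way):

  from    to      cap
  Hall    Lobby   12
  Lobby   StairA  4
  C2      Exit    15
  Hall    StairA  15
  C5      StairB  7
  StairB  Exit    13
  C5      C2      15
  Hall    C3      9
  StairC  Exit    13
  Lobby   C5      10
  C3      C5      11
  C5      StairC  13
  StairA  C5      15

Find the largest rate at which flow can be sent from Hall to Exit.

Augment Hall→StairA→C5→StairB→Exit: bottleneck 7, flow now 7.
Augment Hall→StairA→C5→StairC→Exit: bottleneck 8, flow now 15.
Augment Hall→C3→C5→StairC→Exit: bottleneck 5, flow now 20.
Augment Hall→C3→C5→C2→Exit: bottleneck 4, flow now 24.
Augment Hall→Lobby→C5→C2→Exit: bottleneck 10, flow now 34.
No augmenting path remains; maximum flow = 34.
In the residual graph, reachable from Hall: {Hall, StairA, Lobby}.
Min-cut edges: Hall→C3 (9), StairA→C5 (15), Lobby→C5 (10); capacity 9 + 15 + 10 = 34.
This cut is saturated, so no flow can exceed 34.

34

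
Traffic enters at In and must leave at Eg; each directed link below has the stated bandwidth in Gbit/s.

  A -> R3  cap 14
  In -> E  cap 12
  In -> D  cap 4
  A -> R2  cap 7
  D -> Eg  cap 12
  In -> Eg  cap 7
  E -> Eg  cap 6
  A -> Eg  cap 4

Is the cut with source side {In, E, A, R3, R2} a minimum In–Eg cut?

Given cut capacity: 4 + 7 + 6 + 4 = 21.
Augment In→Eg: bottleneck 7, flow now 7.
Augment In→E→Eg: bottleneck 6, flow now 13.
Augment In→D→Eg: bottleneck 4, flow now 17.
No augmenting path remains; maximum flow = 17.
In the residual graph, reachable from In: {In, E}.
Min-cut edges: In→D (4), In→Eg (7), E→Eg (6); capacity 4 + 7 + 6 = 17.
Cut capacity 21 exceeds the max flow 17, so it is not minimum.

No — its capacity is 21, but the minimum cut has capacity 17.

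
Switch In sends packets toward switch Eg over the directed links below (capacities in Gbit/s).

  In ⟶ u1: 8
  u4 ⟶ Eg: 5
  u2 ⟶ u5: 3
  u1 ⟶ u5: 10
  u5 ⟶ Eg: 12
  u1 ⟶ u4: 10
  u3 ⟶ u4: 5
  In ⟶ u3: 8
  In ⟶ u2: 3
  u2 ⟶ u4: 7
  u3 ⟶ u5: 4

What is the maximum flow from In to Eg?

17

Augment In→u1→u4→Eg: bottleneck 5, flow now 5.
Augment In→u1→u5→Eg: bottleneck 3, flow now 8.
Augment In→u2→u5→Eg: bottleneck 3, flow now 11.
Augment In→u3→u5→Eg: bottleneck 4, flow now 15.
Augment In→u3→u4→u1→u5→Eg: bottleneck 2, flow now 17. (uses reverse residual edge)
No augmenting path remains; maximum flow = 17.
In the residual graph, reachable from In: {In, u1, u2, u3, u4, u5}.
Min-cut edges: u4→Eg (5), u5→Eg (12); capacity 5 + 12 = 17.
This cut is saturated, so no flow can exceed 17.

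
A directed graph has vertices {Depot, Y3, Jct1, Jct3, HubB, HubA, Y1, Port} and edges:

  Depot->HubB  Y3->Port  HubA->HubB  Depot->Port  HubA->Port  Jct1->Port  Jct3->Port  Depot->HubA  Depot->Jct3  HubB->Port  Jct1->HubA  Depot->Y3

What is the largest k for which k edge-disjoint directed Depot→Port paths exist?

Assign every edge capacity 1; by Menger, the answer equals the max flow.
Path Depot→Port (+1); total 1.
Path Depot→Y3→Port (+1); total 2.
Path Depot→Jct3→Port (+1); total 3.
Path Depot→HubB→Port (+1); total 4.
Path Depot→HubA→Port (+1); total 5.
No residual Depot→Port path; max flow = 5.
Certifying cut of size 5: {Depot→HubA, Depot→HubB, Depot→Jct3, Depot→Port, Depot→Y3}.

5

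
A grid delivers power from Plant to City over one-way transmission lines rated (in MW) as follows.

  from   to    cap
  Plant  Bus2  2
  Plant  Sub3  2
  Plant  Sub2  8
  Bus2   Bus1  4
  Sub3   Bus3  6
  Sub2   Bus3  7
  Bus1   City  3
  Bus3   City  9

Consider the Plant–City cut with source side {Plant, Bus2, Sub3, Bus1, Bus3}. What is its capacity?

Edges leaving {Plant, Bus2, Sub3, Bus1, Bus3}: Plant→Sub2 (8), Bus1→City (3), Bus3→City (9).
Cut capacity = 8 + 3 + 9 = 20.

20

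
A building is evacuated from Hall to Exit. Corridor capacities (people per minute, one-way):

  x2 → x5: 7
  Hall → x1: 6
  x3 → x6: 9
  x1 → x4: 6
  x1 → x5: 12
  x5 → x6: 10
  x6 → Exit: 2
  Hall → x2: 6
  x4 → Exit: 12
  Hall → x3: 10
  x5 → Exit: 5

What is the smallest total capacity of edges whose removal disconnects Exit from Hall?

13

Augment Hall→x1→x4→Exit: bottleneck 6, flow now 6.
Augment Hall→x2→x5→Exit: bottleneck 5, flow now 11.
Augment Hall→x3→x6→Exit: bottleneck 2, flow now 13.
No augmenting path remains; maximum flow = 13.
By max-flow min-cut, the minimum cut capacity equals the max flow.
In the residual graph, reachable from Hall: {Hall, x2, x3, x5, x6}.
Min-cut edges: Hall→x1 (6), x5→Exit (5), x6→Exit (2); capacity 6 + 5 + 2 = 13.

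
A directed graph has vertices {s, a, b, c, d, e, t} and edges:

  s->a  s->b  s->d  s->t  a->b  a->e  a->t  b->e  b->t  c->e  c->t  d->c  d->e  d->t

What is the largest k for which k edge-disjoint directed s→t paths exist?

Assign every edge capacity 1; by Menger, the answer equals the max flow.
Path s→t (+1); total 1.
Path s→a→t (+1); total 2.
Path s→b→t (+1); total 3.
Path s→d→t (+1); total 4.
No residual s→t path; max flow = 4.
Certifying cut of size 4: {s→a, s→b, s→d, s→t}.

4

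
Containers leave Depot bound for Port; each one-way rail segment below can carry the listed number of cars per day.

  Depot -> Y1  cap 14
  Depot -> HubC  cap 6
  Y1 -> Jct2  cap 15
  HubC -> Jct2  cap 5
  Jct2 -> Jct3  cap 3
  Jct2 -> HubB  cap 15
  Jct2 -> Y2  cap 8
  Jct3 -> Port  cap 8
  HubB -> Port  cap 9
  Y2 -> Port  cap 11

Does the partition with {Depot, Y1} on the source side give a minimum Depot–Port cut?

Given cut capacity: 6 + 15 = 21.
Augment Depot→Y1→Jct2→Jct3→Port: bottleneck 3, flow now 3.
Augment Depot→Y1→Jct2→HubB→Port: bottleneck 9, flow now 12.
Augment Depot→Y1→Jct2→Y2→Port: bottleneck 2, flow now 14.
Augment Depot→HubC→Jct2→Y2→Port: bottleneck 5, flow now 19.
No augmenting path remains; maximum flow = 19.
In the residual graph, reachable from Depot: {Depot, HubC}.
Min-cut edges: Depot→Y1 (14), HubC→Jct2 (5); capacity 14 + 5 = 19.
Cut capacity 21 exceeds the max flow 19, so it is not minimum.

No — its capacity is 21, but the minimum cut has capacity 19.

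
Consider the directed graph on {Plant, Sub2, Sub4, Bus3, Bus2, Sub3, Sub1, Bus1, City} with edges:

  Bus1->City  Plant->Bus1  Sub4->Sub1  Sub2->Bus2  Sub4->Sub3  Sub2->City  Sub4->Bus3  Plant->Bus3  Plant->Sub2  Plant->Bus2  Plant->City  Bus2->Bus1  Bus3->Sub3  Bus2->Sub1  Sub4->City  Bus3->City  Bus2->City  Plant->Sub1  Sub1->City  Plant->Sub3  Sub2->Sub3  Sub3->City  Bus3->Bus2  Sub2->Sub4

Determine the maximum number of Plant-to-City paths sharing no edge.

Assign every edge capacity 1; by Menger, the answer equals the max flow.
Path Plant→City (+1); total 1.
Path Plant→Sub2→City (+1); total 2.
Path Plant→Bus3→City (+1); total 3.
Path Plant→Bus2→City (+1); total 4.
Path Plant→Sub3→City (+1); total 5.
Path Plant→Sub1→City (+1); total 6.
Path Plant→Bus1→City (+1); total 7.
No residual Plant→City path; max flow = 7.
Certifying cut of size 7: {Plant→Bus1, Plant→Bus2, Plant→Bus3, Plant→City, Plant→Sub1, Plant→Sub2, Plant→Sub3}.

7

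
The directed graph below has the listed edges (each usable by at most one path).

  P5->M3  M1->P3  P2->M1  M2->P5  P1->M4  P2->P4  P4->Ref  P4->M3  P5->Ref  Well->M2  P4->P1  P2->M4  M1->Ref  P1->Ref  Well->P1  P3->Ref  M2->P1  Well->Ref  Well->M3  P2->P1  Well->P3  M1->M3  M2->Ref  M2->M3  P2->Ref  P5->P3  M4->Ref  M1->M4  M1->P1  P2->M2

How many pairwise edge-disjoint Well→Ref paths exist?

4

Assign every edge capacity 1; by Menger, the answer equals the max flow.
Path Well→Ref (+1); total 1.
Path Well→M2→Ref (+1); total 2.
Path Well→P3→Ref (+1); total 3.
Path Well→P1→Ref (+1); total 4.
No residual Well→Ref path; max flow = 4.
Certifying cut of size 4: {Well→M2, Well→P1, Well→P3, Well→Ref}.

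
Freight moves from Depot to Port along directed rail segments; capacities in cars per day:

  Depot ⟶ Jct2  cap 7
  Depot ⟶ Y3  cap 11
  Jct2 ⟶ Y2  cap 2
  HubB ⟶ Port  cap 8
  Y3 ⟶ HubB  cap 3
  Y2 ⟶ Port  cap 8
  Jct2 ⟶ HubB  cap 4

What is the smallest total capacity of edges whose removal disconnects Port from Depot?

9

Augment Depot→Y3→HubB→Port: bottleneck 3, flow now 3.
Augment Depot→Jct2→Y2→Port: bottleneck 2, flow now 5.
Augment Depot→Jct2→HubB→Port: bottleneck 4, flow now 9.
No augmenting path remains; maximum flow = 9.
By max-flow min-cut, the minimum cut capacity equals the max flow.
In the residual graph, reachable from Depot: {Depot, Y3, Jct2}.
Min-cut edges: Y3→HubB (3), Jct2→Y2 (2), Jct2→HubB (4); capacity 3 + 2 + 4 = 9.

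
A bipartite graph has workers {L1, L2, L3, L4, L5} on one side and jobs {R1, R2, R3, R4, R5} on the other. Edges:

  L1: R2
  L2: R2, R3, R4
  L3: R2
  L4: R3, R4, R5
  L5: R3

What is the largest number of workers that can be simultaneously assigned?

4

Unit-capacity flow: source→left, listed edges, right→sink; max matching = max flow.
Augmenting path L1→R2 (+1); matched 1.
Augmenting path L2→R3 (+1); matched 2.
Augmenting path L4→R4 (+1); matched 3.
Augmenting path L5→R3→L2→R4→L4→R5 (+1); matched 4.
No augmenting path remains; maximum matching = 4.
König certificate: {L2, L4, L5, R2} is a vertex cover of size 4 (every listed pair touches it), so no matching can be larger.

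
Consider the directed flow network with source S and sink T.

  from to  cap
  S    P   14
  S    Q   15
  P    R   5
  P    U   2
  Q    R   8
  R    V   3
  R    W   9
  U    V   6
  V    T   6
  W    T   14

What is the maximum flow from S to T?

14

Augment S→P→R→V→T: bottleneck 3, flow now 3.
Augment S→P→R→W→T: bottleneck 2, flow now 5.
Augment S→P→U→V→T: bottleneck 2, flow now 7.
Augment S→Q→R→W→T: bottleneck 7, flow now 14.
No augmenting path remains; maximum flow = 14.
In the residual graph, reachable from S: {S, P, Q, R}.
Min-cut edges: P→U (2), R→V (3), R→W (9); capacity 2 + 3 + 9 = 14.
This cut is saturated, so no flow can exceed 14.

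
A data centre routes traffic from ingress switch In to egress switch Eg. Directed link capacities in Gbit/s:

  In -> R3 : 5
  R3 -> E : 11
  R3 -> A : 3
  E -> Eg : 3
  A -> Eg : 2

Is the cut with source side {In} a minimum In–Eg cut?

Yes — it is a minimum cut (capacity 5).

Given cut capacity: 5 = 5.
Augment In→R3→E→Eg: bottleneck 3, flow now 3.
Augment In→R3→A→Eg: bottleneck 2, flow now 5.
No augmenting path remains; maximum flow = 5.
Cut capacity 5 equals the max flow, so it is a minimum cut.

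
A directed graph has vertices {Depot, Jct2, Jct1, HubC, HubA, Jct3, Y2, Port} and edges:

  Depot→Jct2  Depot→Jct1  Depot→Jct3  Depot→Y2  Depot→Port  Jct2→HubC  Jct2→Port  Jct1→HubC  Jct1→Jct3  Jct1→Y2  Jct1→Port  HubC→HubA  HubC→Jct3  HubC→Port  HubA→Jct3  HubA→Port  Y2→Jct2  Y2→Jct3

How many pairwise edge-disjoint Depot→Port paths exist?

4

Assign every edge capacity 1; by Menger, the answer equals the max flow.
Path Depot→Port (+1); total 1.
Path Depot→Jct2→Port (+1); total 2.
Path Depot→Jct1→Port (+1); total 3.
Path Depot→Y2→Jct2→HubC→Port (+1); total 4.
No residual Depot→Port path; max flow = 4.
Certifying cut of size 4: {Depot→Jct1, Depot→Jct2, Depot→Port, Depot→Y2}.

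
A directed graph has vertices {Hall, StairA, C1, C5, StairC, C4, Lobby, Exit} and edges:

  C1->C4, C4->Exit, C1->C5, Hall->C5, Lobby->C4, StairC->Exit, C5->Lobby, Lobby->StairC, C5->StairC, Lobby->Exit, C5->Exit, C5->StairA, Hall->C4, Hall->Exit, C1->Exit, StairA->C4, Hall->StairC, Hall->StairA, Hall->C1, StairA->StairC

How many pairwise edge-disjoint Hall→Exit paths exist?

5

Assign every edge capacity 1; by Menger, the answer equals the max flow.
Path Hall→Exit (+1); total 1.
Path Hall→C1→Exit (+1); total 2.
Path Hall→C5→Exit (+1); total 3.
Path Hall→StairC→Exit (+1); total 4.
Path Hall→C4→Exit (+1); total 5.
No residual Hall→Exit path; max flow = 5.
Certifying cut of size 5: {C4→Exit, Hall→C1, Hall→C5, Hall→Exit, StairC→Exit}.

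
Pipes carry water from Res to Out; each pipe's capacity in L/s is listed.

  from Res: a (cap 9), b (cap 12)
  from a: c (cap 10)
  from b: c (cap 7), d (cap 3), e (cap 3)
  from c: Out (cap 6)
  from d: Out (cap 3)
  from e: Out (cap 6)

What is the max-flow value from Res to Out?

12

Augment Res→a→c→Out: bottleneck 6, flow now 6.
Augment Res→b→d→Out: bottleneck 3, flow now 9.
Augment Res→b→e→Out: bottleneck 3, flow now 12.
No augmenting path remains; maximum flow = 12.
In the residual graph, reachable from Res: {Res, a, b, c}.
Min-cut edges: b→d (3), b→e (3), c→Out (6); capacity 3 + 3 + 6 = 12.
This cut is saturated, so no flow can exceed 12.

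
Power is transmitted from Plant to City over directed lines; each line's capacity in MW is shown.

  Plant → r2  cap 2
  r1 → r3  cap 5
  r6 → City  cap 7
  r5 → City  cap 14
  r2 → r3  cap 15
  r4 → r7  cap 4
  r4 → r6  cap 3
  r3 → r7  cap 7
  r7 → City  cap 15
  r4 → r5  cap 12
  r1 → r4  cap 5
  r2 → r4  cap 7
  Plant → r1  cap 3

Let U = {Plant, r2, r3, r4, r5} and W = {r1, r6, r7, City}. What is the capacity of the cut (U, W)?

Edges leaving {Plant, r2, r3, r4, r5}: Plant→r1 (3), r3→r7 (7), r4→r6 (3), r4→r7 (4), r5→City (14).
Cut capacity = 3 + 7 + 3 + 4 + 14 = 31.

31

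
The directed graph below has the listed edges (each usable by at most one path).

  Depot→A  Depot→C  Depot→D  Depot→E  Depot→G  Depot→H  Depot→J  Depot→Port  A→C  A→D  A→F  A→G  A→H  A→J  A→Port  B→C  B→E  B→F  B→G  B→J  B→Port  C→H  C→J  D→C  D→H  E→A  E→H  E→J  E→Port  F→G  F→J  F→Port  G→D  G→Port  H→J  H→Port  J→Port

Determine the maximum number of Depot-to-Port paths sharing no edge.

Assign every edge capacity 1; by Menger, the answer equals the max flow.
Path Depot→Port (+1); total 1.
Path Depot→A→Port (+1); total 2.
Path Depot→E→Port (+1); total 3.
Path Depot→G→Port (+1); total 4.
Path Depot→H→Port (+1); total 5.
Path Depot→J→Port (+1); total 6.
No residual Depot→Port path; max flow = 6.
Certifying cut of size 6: {Depot→A, Depot→E, Depot→G, Depot→Port, H→Port, J→Port}.

6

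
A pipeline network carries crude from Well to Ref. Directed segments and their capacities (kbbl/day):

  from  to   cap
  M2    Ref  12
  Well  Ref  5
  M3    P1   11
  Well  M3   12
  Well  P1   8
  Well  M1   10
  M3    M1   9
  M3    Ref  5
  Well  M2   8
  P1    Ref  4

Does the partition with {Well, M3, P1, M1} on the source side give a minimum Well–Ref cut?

Given cut capacity: 8 + 5 + 5 + 4 = 22.
Augment Well→Ref: bottleneck 5, flow now 5.
Augment Well→M2→Ref: bottleneck 8, flow now 13.
Augment Well→M3→Ref: bottleneck 5, flow now 18.
Augment Well→P1→Ref: bottleneck 4, flow now 22.
No augmenting path remains; maximum flow = 22.
Cut capacity 22 equals the max flow, so it is a minimum cut.

Yes — it is a minimum cut (capacity 22).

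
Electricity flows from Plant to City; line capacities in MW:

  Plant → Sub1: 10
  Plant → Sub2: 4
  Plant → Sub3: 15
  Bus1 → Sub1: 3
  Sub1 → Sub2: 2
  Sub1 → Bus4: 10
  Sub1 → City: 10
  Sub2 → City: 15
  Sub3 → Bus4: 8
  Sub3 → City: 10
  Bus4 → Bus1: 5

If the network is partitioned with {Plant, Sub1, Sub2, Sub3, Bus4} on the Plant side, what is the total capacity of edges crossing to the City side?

Edges leaving {Plant, Sub1, Sub2, Sub3, Bus4}: Sub1→City (10), Sub2→City (15), Sub3→City (10), Bus4→Bus1 (5).
Cut capacity = 10 + 15 + 10 + 5 = 40.

40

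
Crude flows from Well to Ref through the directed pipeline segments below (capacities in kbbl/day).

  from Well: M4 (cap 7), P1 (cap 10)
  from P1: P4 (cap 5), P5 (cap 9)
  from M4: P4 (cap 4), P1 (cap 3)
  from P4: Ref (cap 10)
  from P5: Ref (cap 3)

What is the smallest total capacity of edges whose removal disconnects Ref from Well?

12

Augment Well→P1→P4→Ref: bottleneck 5, flow now 5.
Augment Well→P1→P5→Ref: bottleneck 3, flow now 8.
Augment Well→M4→P4→Ref: bottleneck 4, flow now 12.
No augmenting path remains; maximum flow = 12.
By max-flow min-cut, the minimum cut capacity equals the max flow.
In the residual graph, reachable from Well: {Well, P1, M4, P5}.
Min-cut edges: P1→P4 (5), M4→P4 (4), P5→Ref (3); capacity 5 + 4 + 3 = 12.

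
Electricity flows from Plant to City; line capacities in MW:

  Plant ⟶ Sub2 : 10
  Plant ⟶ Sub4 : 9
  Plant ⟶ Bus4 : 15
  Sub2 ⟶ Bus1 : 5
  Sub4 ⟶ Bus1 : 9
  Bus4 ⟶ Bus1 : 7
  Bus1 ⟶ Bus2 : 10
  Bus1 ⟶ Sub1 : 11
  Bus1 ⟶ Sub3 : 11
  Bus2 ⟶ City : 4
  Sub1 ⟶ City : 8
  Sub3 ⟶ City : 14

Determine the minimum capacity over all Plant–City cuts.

21

Augment Plant→Sub2→Bus1→Bus2→City: bottleneck 4, flow now 4.
Augment Plant→Sub2→Bus1→Sub1→City: bottleneck 1, flow now 5.
Augment Plant→Sub4→Bus1→Sub1→City: bottleneck 7, flow now 12.
Augment Plant→Sub4→Bus1→Sub3→City: bottleneck 2, flow now 14.
Augment Plant→Bus4→Bus1→Sub3→City: bottleneck 7, flow now 21.
No augmenting path remains; maximum flow = 21.
By max-flow min-cut, the minimum cut capacity equals the max flow.
In the residual graph, reachable from Plant: {Plant, Sub2, Bus4}.
Min-cut edges: Plant→Sub4 (9), Sub2→Bus1 (5), Bus4→Bus1 (7); capacity 9 + 5 + 7 = 21.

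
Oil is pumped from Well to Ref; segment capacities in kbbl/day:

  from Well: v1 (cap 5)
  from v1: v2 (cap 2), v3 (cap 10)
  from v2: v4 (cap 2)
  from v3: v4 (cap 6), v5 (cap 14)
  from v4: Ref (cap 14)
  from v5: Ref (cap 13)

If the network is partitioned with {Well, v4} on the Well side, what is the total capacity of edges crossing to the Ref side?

19

Edges leaving {Well, v4}: Well→v1 (5), v4→Ref (14).
Cut capacity = 5 + 14 = 19.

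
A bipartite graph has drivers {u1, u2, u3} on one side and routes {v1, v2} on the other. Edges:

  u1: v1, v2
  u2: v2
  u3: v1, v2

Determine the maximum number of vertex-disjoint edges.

Unit-capacity flow: source→left, listed edges, right→sink; max matching = max flow.
Augmenting path u1→v1 (+1); matched 1.
Augmenting path u2→v2 (+1); matched 2.
No augmenting path remains; maximum matching = 2.
König certificate: {v1, v2} is a vertex cover of size 2 (every listed pair touches it), so no matching can be larger.

2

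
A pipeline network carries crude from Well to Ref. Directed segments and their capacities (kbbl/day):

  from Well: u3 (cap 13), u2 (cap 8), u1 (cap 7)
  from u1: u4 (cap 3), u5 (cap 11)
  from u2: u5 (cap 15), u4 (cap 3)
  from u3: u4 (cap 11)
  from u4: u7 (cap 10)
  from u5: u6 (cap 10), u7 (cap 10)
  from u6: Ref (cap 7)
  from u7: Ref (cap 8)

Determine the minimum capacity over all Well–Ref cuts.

Augment Well→u1→u4→u7→Ref: bottleneck 3, flow now 3.
Augment Well→u1→u5→u6→Ref: bottleneck 4, flow now 7.
Augment Well→u2→u4→u7→Ref: bottleneck 3, flow now 10.
Augment Well→u2→u5→u6→Ref: bottleneck 3, flow now 13.
Augment Well→u2→u5→u7→Ref: bottleneck 2, flow now 15.
No augmenting path remains; maximum flow = 15.
By max-flow min-cut, the minimum cut capacity equals the max flow.
In the residual graph, reachable from Well: {Well, u1, u2, u3, u4, u5, u6, u7}.
Min-cut edges: u6→Ref (7), u7→Ref (8); capacity 7 + 8 = 15.

15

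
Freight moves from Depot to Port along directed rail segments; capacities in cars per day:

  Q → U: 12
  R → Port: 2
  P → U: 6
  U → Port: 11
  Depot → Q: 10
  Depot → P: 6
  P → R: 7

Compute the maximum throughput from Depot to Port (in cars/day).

Augment Depot→P→R→Port: bottleneck 2, flow now 2.
Augment Depot→P→U→Port: bottleneck 4, flow now 6.
Augment Depot→Q→U→Port: bottleneck 7, flow now 13.
No augmenting path remains; maximum flow = 13.
In the residual graph, reachable from Depot: {Depot, P, Q, R, U}.
Min-cut edges: R→Port (2), U→Port (11); capacity 2 + 11 = 13.
This cut is saturated, so no flow can exceed 13.

13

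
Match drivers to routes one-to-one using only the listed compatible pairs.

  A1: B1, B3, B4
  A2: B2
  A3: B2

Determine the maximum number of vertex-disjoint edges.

2

Unit-capacity flow: source→left, listed edges, right→sink; max matching = max flow.
Augmenting path A1→B1 (+1); matched 1.
Augmenting path A2→B2 (+1); matched 2.
No augmenting path remains; maximum matching = 2.
König certificate: {A1, B2} is a vertex cover of size 2 (every listed pair touches it), so no matching can be larger.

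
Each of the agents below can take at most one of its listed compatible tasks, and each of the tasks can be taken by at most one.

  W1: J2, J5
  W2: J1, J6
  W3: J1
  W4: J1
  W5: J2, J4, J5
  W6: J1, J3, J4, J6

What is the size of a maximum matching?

Unit-capacity flow: source→left, listed edges, right→sink; max matching = max flow.
Augmenting path W1→J2 (+1); matched 1.
Augmenting path W2→J1 (+1); matched 2.
Augmenting path W5→J4 (+1); matched 3.
Augmenting path W6→J3 (+1); matched 4.
Augmenting path W3→J1→W2→J6 (+1); matched 5.
No augmenting path remains; maximum matching = 5.
König certificate: {W1, W2, W5, W6, J1} is a vertex cover of size 5 (every listed pair touches it), so no matching can be larger.

5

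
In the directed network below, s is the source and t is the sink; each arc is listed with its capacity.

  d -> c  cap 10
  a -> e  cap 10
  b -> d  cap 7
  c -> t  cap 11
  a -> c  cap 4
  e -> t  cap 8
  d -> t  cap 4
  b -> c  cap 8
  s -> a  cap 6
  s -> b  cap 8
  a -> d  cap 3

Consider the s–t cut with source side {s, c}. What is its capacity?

Edges leaving {s, c}: s→a (6), s→b (8), c→t (11).
Cut capacity = 6 + 8 + 11 = 25.

25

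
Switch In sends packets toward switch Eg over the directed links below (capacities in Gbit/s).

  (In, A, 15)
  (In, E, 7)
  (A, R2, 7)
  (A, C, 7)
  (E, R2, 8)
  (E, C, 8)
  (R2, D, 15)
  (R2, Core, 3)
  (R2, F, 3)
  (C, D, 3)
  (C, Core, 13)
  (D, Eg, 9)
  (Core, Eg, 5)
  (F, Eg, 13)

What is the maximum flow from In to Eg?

Augment In→A→R2→D→Eg: bottleneck 7, flow now 7.
Augment In→A→C→D→Eg: bottleneck 2, flow now 9.
Augment In→A→C→Core→Eg: bottleneck 5, flow now 14.
Augment In→E→R2→F→Eg: bottleneck 3, flow now 17.
No augmenting path remains; maximum flow = 17.
In the residual graph, reachable from In: {In, A, E, R2, C, D, Core}.
Min-cut edges: R2→F (3), D→Eg (9), Core→Eg (5); capacity 3 + 9 + 5 = 17.
This cut is saturated, so no flow can exceed 17.

17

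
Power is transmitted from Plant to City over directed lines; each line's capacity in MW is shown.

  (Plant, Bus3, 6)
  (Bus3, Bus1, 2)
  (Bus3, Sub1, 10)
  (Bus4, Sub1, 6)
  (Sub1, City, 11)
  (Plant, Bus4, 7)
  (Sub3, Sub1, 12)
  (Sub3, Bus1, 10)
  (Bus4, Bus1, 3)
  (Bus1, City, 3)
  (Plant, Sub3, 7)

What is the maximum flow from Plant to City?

14

Augment Plant→Sub3→Sub1→City: bottleneck 7, flow now 7.
Augment Plant→Bus4→Sub1→City: bottleneck 4, flow now 11.
Augment Plant→Bus4→Bus1→City: bottleneck 3, flow now 14.
No augmenting path remains; maximum flow = 14.
In the residual graph, reachable from Plant: {Plant, Sub3, Bus4, Bus3, Sub1, Bus1}.
Min-cut edges: Sub1→City (11), Bus1→City (3); capacity 11 + 3 = 14.
This cut is saturated, so no flow can exceed 14.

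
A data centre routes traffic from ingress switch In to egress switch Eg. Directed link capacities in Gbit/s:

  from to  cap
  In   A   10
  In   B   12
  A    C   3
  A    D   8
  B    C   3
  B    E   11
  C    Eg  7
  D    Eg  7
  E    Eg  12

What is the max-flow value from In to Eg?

Augment In→A→C→Eg: bottleneck 3, flow now 3.
Augment In→A→D→Eg: bottleneck 7, flow now 10.
Augment In→B→C→Eg: bottleneck 3, flow now 13.
Augment In→B→E→Eg: bottleneck 9, flow now 22.
No augmenting path remains; maximum flow = 22.
In the residual graph, reachable from In: {In}.
Min-cut edges: In→A (10), In→B (12); capacity 10 + 12 = 22.
This cut is saturated, so no flow can exceed 22.

22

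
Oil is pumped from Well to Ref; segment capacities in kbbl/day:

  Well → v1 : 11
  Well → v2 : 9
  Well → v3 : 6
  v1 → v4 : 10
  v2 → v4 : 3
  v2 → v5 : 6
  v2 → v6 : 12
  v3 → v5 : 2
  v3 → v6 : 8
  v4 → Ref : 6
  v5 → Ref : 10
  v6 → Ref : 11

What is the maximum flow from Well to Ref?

Augment Well→v1→v4→Ref: bottleneck 6, flow now 6.
Augment Well→v2→v5→Ref: bottleneck 6, flow now 12.
Augment Well→v2→v6→Ref: bottleneck 3, flow now 15.
Augment Well→v3→v5→Ref: bottleneck 2, flow now 17.
Augment Well→v3→v6→Ref: bottleneck 4, flow now 21.
No augmenting path remains; maximum flow = 21.
In the residual graph, reachable from Well: {Well, v1, v4}.
Min-cut edges: Well→v2 (9), Well→v3 (6), v4→Ref (6); capacity 9 + 6 + 6 = 21.
This cut is saturated, so no flow can exceed 21.

21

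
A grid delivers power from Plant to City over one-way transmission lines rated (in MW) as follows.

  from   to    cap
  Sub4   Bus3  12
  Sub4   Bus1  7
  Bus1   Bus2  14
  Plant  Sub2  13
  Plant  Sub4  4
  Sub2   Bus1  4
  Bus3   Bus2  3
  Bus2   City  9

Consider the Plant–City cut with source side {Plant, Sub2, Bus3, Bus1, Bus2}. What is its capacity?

13

Edges leaving {Plant, Sub2, Bus3, Bus1, Bus2}: Plant→Sub4 (4), Bus2→City (9).
Cut capacity = 4 + 9 = 13.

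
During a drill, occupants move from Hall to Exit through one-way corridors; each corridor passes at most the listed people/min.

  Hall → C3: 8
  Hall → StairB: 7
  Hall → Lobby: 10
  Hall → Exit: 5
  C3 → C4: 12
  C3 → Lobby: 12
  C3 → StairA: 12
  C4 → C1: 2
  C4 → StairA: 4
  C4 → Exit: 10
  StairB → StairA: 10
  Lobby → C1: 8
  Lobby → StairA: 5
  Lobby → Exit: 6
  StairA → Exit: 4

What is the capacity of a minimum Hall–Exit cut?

Augment Hall→Exit: bottleneck 5, flow now 5.
Augment Hall→Lobby→Exit: bottleneck 6, flow now 11.
Augment Hall→C3→C4→Exit: bottleneck 8, flow now 19.
Augment Hall→StairB→StairA→Exit: bottleneck 4, flow now 23.
No augmenting path remains; maximum flow = 23.
By max-flow min-cut, the minimum cut capacity equals the max flow.
In the residual graph, reachable from Hall: {Hall, StairB, Lobby, C1, StairA}.
Min-cut edges: Hall→C3 (8), Hall→Exit (5), Lobby→Exit (6), StairA→Exit (4); capacity 8 + 5 + 6 + 4 = 23.

23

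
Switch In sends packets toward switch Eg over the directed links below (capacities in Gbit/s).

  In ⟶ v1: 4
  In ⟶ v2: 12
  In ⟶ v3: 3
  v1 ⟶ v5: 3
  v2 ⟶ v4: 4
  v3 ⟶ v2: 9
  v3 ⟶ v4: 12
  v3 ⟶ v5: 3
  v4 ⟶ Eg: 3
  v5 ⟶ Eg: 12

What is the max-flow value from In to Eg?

9

Augment In→v1→v5→Eg: bottleneck 3, flow now 3.
Augment In→v2→v4→Eg: bottleneck 3, flow now 6.
Augment In→v3→v5→Eg: bottleneck 3, flow now 9.
No augmenting path remains; maximum flow = 9.
In the residual graph, reachable from In: {In, v1, v2, v4}.
Min-cut edges: In→v3 (3), v1→v5 (3), v4→Eg (3); capacity 3 + 3 + 3 = 9.
This cut is saturated, so no flow can exceed 9.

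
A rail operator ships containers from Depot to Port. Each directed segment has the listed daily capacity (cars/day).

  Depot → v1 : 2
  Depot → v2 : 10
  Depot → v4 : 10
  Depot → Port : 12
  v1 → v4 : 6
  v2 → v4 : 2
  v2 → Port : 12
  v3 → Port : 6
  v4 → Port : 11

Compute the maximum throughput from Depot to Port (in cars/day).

Augment Depot→Port: bottleneck 12, flow now 12.
Augment Depot→v2→Port: bottleneck 10, flow now 22.
Augment Depot→v4→Port: bottleneck 10, flow now 32.
Augment Depot→v1→v4→Port: bottleneck 1, flow now 33.
No augmenting path remains; maximum flow = 33.
In the residual graph, reachable from Depot: {Depot, v1, v4}.
Min-cut edges: Depot→v2 (10), Depot→Port (12), v4→Port (11); capacity 10 + 12 + 11 = 33.
This cut is saturated, so no flow can exceed 33.

33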